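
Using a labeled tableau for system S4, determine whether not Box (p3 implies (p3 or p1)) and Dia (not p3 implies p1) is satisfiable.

1. not Box (p3 implies (p3 or p1)) and Dia (not p3 implies p1), w0
2. not Box (p3 implies (p3 or p1)), w0
3. Dia (not p3 implies p1), w0
4. not (p3 implies (p3 or p1)), w1
5. p3, w1
6. not (p3 or p1), w1
7. not p3, w1
8. not p1, w1
Accessibility: w0Rw0, w0Rw1, w1Rw1
Branch closes: p3 and not p3 both at w1.
All branches of the tableau close; one closing branch shown above.

Unsatisfiable (every branch closes)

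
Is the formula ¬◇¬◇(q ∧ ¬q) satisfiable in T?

1. ¬◇¬◇(q ∧ ¬q), w0
2. ◇(q ∧ ¬q), w0
3. q ∧ ¬q, w1
4. q, w1
5. ¬q, w1
Accessibility: w0Rw0, w0Rw1, w1Rw1
Branch closes: q and ¬q both at w1.
All branches of the tableau close; one closing branch shown above.

Unsatisfiable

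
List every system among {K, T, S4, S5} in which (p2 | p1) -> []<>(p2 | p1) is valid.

S4-tableau for the negation ~((p2 | p1) -> []<>(p2 | p1)):
1. ~((p2 | p1) -> []<>(p2 | p1)), 0
2. p2 | p1, 0
3. ~[]<>(p2 | p1), 0
4. p1, 0
5. ~<>(p2 | p1), 1
6. ~(p2 | p1), 1
7. ~p2, 1
8. ~p1, 1
Accessibility: 0R0, 0R1, 1R1
Complete open branch: countermodel on an S4-frame, so not valid in S4, nor in K, T (the same frame is also a K-frame and a T-frame).
S5-tableau for the negation ~((p2 | p1) -> []<>(p2 | p1)):
1. ~((p2 | p1) -> []<>(p2 | p1)), 0
2. p2 | p1, 0
3. ~[]<>(p2 | p1), 0
4. p1, 0
5. ~<>(p2 | p1), 1
6. ~(p2 | p1), 0
7. ~p2, 0
8. ~p1, 0
Accessibility: 0R0, 0R1, 1R0, 1R1
Branch closes: p1 and ~p1 both at 0.
Every branch closes (one shown): valid in S5.

S5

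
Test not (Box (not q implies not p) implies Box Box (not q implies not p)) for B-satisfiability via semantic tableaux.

1. not (Box (not q implies not p) implies Box Box (not q implies not p)), u
2. Box (not q implies not p), u
3. not Box Box (not q implies not p), u
4. not q implies not p, u
5. not p, u
6. not Box (not q implies not p), v
7. not q implies not p, v
8. not p, v
9. not (not q implies not p), w
10. not q, w
11. p, w
Accessibility: uRu, uRv, vRu, vRv, vRw, wRv, wRw

Satisfiable (open branch found)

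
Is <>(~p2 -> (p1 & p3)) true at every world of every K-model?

Invalid (countermodel exists)

Tableau for the negation ~<>(~p2 -> (p1 & p3)):
1. ~<>(~p2 -> (p1 & p3)), w0
The negation has an open branch (countermodel exists).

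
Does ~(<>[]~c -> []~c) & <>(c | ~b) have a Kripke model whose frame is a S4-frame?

1. ~(<>[]~c -> []~c) & <>(c | ~b), 0
2. ~(<>[]~c -> []~c), 0   [&-rule on 1]
3. <>(c | ~b), 0   [&-rule on 1]
4. <>[]~c, 0   [~->-rule on 2]
5. ~[]~c, 0   [~->-rule on 2]
6. c | ~b, 1   [<>-rule on 3: fresh world 1, 0R1]
7. ~b, 1   [|-rule on 6 (branches; this branch)]
8. []~c, 2   [<>-rule on 4: fresh world 2, 0R2]
9. ~c, 2   [[]-rule on 8 via 2R2]
10. c, 3   [~[]-rule on 5: fresh world 3, 0R3]
Accessibility: 0R0, 0R1, 0R2, 0R3, 1R1, 2R2, 3R3

Yes, satisfiable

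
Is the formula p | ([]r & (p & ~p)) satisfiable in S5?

1. p | ([]r & (p & ~p)), u
2. p, u   [|-rule on 1 (branches; this branch)]
Accessibility: uRu

Satisfiable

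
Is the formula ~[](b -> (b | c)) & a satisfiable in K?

1. ~[](b -> (b | c)) & a, 0
2. ~[](b -> (b | c)), 0   [&-rule on 1]
3. a, 0   [&-rule on 1]
4. ~(b -> (b | c)), 1   [~[]-rule on 2: fresh world 1, 0R1]
5. b, 1   [~->-rule on 4]
6. ~(b | c), 1   [~->-rule on 4]
7. ~b, 1   [~|-rule on 6]
8. ~c, 1   [~|-rule on 6]
Accessibility: 0R1
Branch closes: b and ~b both at 1.
(One branch shown.) All branches close.

Unsatisfiable (every branch closes)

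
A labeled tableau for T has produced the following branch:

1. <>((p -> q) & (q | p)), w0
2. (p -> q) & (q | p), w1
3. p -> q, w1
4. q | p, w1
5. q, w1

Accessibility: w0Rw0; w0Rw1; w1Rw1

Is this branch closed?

There is no literal clash: for every atom and world, at most one sign appears.

No, open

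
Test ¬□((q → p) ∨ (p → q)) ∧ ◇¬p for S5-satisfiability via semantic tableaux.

1. ¬□((q → p) ∨ (p → q)) ∧ ◇¬p, 0
2. ¬□((q → p) ∨ (p → q)), 0
3. ◇¬p, 0
4. ¬((q → p) ∨ (p → q)), 1
5. ¬(q → p), 1
6. ¬(p → q), 1
7. q, 1
8. ¬p, 1
9. p, 1
10. ¬q, 1
Accessibility: 0R0, 0R1, 1R0, 1R1
Branch closes: p and ¬p both at 1.
All branches of the tableau close; one closing branch shown above.

No, unsatisfiable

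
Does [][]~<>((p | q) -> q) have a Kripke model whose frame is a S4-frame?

1. [][]~<>((p | q) -> q), 0
2. []~<>((p | q) -> q), 0
3. ~<>((p | q) -> q), 0
4. ~((p | q) -> q), 0
5. p | q, 0
6. ~q, 0
7. p, 0
Accessibility: 0R0

Satisfiable (open branch found)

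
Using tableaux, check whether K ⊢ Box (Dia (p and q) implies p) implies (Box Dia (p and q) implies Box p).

Yes, valid

Tableau for the negation not (Box (Dia (p and q) implies p) implies (Box Dia (p and q) implies Box p)):
1. not (Box (Dia (p and q) implies p) implies (Box Dia (p and q) implies Box p)), u
2. Box (Dia (p and q) implies p), u
3. not (Box Dia (p and q) implies Box p), u
4. Box Dia (p and q), u
5. not Box p, u
6. not p, v
7. Dia (p and q) implies p, v
8. Dia (p and q), v
9. not Dia (p and q), v
10. p and q, w
11. p, w
12. q, w
13. not (p and q), w
14. not q, w
Accessibility: uRv, vRw
Branch closes: q and not q both at w.
All branches of the negation close; one closing branch shown above.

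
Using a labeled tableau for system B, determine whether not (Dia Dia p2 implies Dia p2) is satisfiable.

1. not (Dia Dia p2 implies Dia p2), 0
2. Dia Dia p2, 0
3. not Dia p2, 0
4. not p2, 0
5. Dia p2, 1
6. not p2, 1
7. p2, 2
Accessibility: 0R0, 0R1, 1R0, 1R1, 1R2, 2R1, 2R2

Satisfiable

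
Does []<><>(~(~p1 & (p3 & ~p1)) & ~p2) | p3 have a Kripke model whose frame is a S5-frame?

1. []<><>(~(~p1 & (p3 & ~p1)) & ~p2) | p3, u
2. p3, u   [|-rule on 1 (branches; this branch)]
Accessibility: uRu

Satisfiable (open branch found)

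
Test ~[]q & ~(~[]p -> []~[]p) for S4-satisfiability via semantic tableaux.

Yes, satisfiable

1. ~[]q & ~(~[]p -> []~[]p), 0
2. ~[]q, 0   [&-rule on 1]
3. ~(~[]p -> []~[]p), 0   [&-rule on 1]
4. ~[]p, 0   [~->-rule on 3]
5. ~[]~[]p, 0   [~->-rule on 3]
6. ~q, 1   [~[]-rule on 2: fresh world 1, 0R1]
7. ~p, 2   [~[]-rule on 4: fresh world 2, 0R2]
8. []p, 3   [~[]-rule on 5: fresh world 3, 0R3]
9. p, 3   [[]-rule on 8 via 3R3]
Accessibility: 0R0, 0R1, 0R2, 0R3, 1R1, 2R2, 3R3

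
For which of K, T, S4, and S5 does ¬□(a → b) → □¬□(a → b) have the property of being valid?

S5-tableau for the negation ¬(¬□(a → b) → □¬□(a → b)):
1. ¬(¬□(a → b) → □¬□(a → b)), 0
2. ¬□(a → b), 0   [¬→-rule on 1]
3. ¬□¬□(a → b), 0   [¬→-rule on 1]
4. ¬(a → b), 1   [¬□-rule on 2: fresh world 1, 0R1]
5. a, 1   [¬→-rule on 4]
6. ¬b, 1   [¬→-rule on 4]
7. □(a → b), 2   [¬□-rule on 3: fresh world 2, 0R2]
8. a → b, 0   [□-rule on 7 via 2R0]
9. a → b, 1   [□-rule on 7 via 2R1]
10. a → b, 2   [□-rule on 7 via 2R2]
11. b, 0   [→-rule on 8 (branches; this branch)]
12. b, 1   [→-rule on 9 (branches; this branch)]
Accessibility: 0R0, 0R1, 0R2, 1R0, 1R1, 1R2, 2R0, 2R1, 2R2
Branch closes: b and ¬b both at 1.
Every branch closes (one shown): valid in S5.
S4-tableau for the negation ¬(¬□(a → b) → □¬□(a → b)):
1. ¬(¬□(a → b) → □¬□(a → b)), 0
2. ¬□(a → b), 0   [¬→-rule on 1]
3. ¬□¬□(a → b), 0   [¬→-rule on 1]
4. ¬(a → b), 1   [¬□-rule on 2: fresh world 1, 0R1]
5. a, 1   [¬→-rule on 4]
6. ¬b, 1   [¬→-rule on 4]
7. □(a → b), 2   [¬□-rule on 3: fresh world 2, 0R2]
8. a → b, 2   [□-rule on 7 via 2R2]
9. b, 2   [→-rule on 8 (branches; this branch)]
Accessibility: 0R0, 0R1, 0R2, 1R1, 2R2
Complete open branch: countermodel on an S4-frame, so not valid in S4, nor in K, T (the same frame is also a K-frame and a T-frame).

S5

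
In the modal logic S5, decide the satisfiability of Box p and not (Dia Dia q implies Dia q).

Unsatisfiable (every branch closes)

1. Box p and not (Dia Dia q implies Dia q), u
2. Box p, u
3. not (Dia Dia q implies Dia q), u
4. Dia Dia q, u
5. not Dia q, u
6. p, u
7. not q, u
8. Dia q, v
9. p, v
10. not q, v
11. q, w
12. p, w
13. not q, w
Accessibility: uRu, uRv, uRw, vRu, vRv, vRw, wRu, wRv, wRw
Branch closes: q and not q both at w.
(One branch shown.) All branches close.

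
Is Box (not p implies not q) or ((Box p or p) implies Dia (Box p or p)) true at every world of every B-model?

Tableau for the negation not (Box (not p implies not q) or ((Box p or p) implies Dia (Box p or p))):
1. not (Box (not p implies not q) or ((Box p or p) implies Dia (Box p or p))), u
2. not Box (not p implies not q), u   [neg-or-rule on 1]
3. not ((Box p or p) implies Dia (Box p or p)), u   [neg-or-rule on 1]
4. Box p or p, u   [neg-implies-rule on 3]
5. not Dia (Box p or p), u   [neg-implies-rule on 3]
6. not (Box p or p), u   [neg-Dia-rule on 5 via uRu]
7. not Box p, u   [neg-or-rule on 6]
8. not p, u   [neg-or-rule on 6]
9. Box p, u   [or-rule on 4 (branches; this branch)]
10. p, u   [Box-rule on 9 via uRu]
Accessibility: uRu
Branch closes: p and not p both at u.
Every branch of the negation's tableau closes; the branch above is one of them.

Valid in B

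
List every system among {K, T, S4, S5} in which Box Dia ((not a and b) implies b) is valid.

T-tableau for the negation not Box Dia ((not a and b) implies b):
1. not Box Dia ((not a and b) implies b), u
2. not Dia ((not a and b) implies b), v
3. not ((not a and b) implies b), v
4. not a and b, v
5. not b, v
6. not a, v
7. b, v
Accessibility: uRu, uRv, vRv
Branch closes: b and not b both at v.
Every branch closes (one shown): valid in T, hence also in S4, S5 (every theorem of T is a theorem of S4 and S5).
K-tableau for the negation not Box Dia ((not a and b) implies b):
1. not Box Dia ((not a and b) implies b), u
2. not Dia ((not a and b) implies b), v
Accessibility: uRv
Complete open branch: countermodel on a K-frame, so not valid in K.

T, S4, S5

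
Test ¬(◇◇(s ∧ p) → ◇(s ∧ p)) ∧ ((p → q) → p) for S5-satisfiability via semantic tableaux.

No, unsatisfiable

1. ¬(◇◇(s ∧ p) → ◇(s ∧ p)) ∧ ((p → q) → p), u
2. ¬(◇◇(s ∧ p) → ◇(s ∧ p)), u
3. (p → q) → p, u
4. ◇◇(s ∧ p), u
5. ¬◇(s ∧ p), u
6. ¬(s ∧ p), u
7. ¬(p → q), u
8. p, u
9. ¬q, u
10. ¬s, u
11. ◇(s ∧ p), v
12. ¬(s ∧ p), v
13. ¬p, v
14. s ∧ p, w
15. s, w
16. p, w
17. ¬(s ∧ p), w
18. ¬p, w
Accessibility: uRu, uRv, uRw, vRu, vRv, vRw, wRu, wRv, wRw
Branch closes: p and ¬p both at w.
(One branch shown.) All branches close.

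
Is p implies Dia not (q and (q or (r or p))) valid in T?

Tableau for the negation not (p implies Dia not (q and (q or (r or p)))):
1. not (p implies Dia not (q and (q or (r or p)))), 0
2. p, 0   [neg-implies-rule on 1]
3. not Dia not (q and (q or (r or p))), 0   [neg-implies-rule on 1]
4. q and (q or (r or p)), 0   [neg-Dia-rule on 3 via 0R0]
5. q, 0   [and-rule on 4]
6. q or (r or p), 0   [and-rule on 4]
7. r or p, 0   [or-rule on 6 (branches; this branch)]
Accessibility: 0R0
The negation has an open branch (countermodel exists).

Not valid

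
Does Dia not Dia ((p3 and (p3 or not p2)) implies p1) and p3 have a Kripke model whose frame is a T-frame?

1. Dia not Dia ((p3 and (p3 or not p2)) implies p1) and p3, 0
2. Dia not Dia ((p3 and (p3 or not p2)) implies p1), 0   [and-rule on 1]
3. p3, 0   [and-rule on 1]
4. not Dia ((p3 and (p3 or not p2)) implies p1), 1   [Dia-rule on 2: fresh world 1, 0R1]
5. not ((p3 and (p3 or not p2)) implies p1), 1   [neg-Dia-rule on 4 via 1R1]
6. p3 and (p3 or not p2), 1   [neg-implies-rule on 5]
7. not p1, 1   [neg-implies-rule on 5]
8. p3, 1   [and-rule on 6]
9. p3 or not p2, 1   [and-rule on 6]
10. not p2, 1   [or-rule on 9 (branches; this branch)]
Accessibility: 0R0, 0R1, 1R1

Yes, satisfiable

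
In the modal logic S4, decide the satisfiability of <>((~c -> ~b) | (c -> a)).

1. <>((~c -> ~b) | (c -> a)), u
2. (~c -> ~b) | (c -> a), v
3. c -> a, v
4. a, v
Accessibility: uRu, uRv, vRv

Yes, satisfiable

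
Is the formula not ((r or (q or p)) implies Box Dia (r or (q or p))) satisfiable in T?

1. not ((r or (q or p)) implies Box Dia (r or (q or p))), u
2. r or (q or p), u
3. not Box Dia (r or (q or p)), u
4. q or p, u
5. p, u
6. not Dia (r or (q or p)), v
7. not (r or (q or p)), v
8. not r, v
9. not (q or p), v
10. not q, v
11. not p, v
Accessibility: uRu, uRv, vRv

Satisfiable (open branch found)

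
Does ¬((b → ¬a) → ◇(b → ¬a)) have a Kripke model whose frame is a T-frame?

1. ¬((b → ¬a) → ◇(b → ¬a)), u
2. b → ¬a, u
3. ¬◇(b → ¬a), u
4. ¬(b → ¬a), u
5. b, u
6. a, u
7. ¬a, u
Accessibility: uRu
Branch closes: a and ¬a both at u.
(One branch shown.) All branches close.

Unsatisfiable (every branch closes)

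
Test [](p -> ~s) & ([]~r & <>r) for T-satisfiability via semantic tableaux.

1. [](p -> ~s) & ([]~r & <>r), w0
2. [](p -> ~s), w0   [&-rule on 1]
3. []~r & <>r, w0   [&-rule on 1]
4. []~r, w0   [&-rule on 3]
5. <>r, w0   [&-rule on 3]
6. p -> ~s, w0   [[]-rule on 2 via w0Rw0]
7. ~r, w0   [[]-rule on 4 via w0Rw0]
8. ~s, w0   [->-rule on 6 (branches; this branch)]
9. r, w1   [<>-rule on 5: fresh world w1, w0Rw1]
10. p -> ~s, w1   [[]-rule on 2 via w0Rw1]
11. ~r, w1   [[]-rule on 4 via w0Rw1]
Accessibility: w0Rw0, w0Rw1, w1Rw1
Branch closes: r and ~r both at w1.
All branches of the tableau close; one closing branch shown above.

Unsatisfiable (every branch closes)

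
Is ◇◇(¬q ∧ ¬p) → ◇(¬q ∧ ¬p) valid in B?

Tableau for the negation ¬(◇◇(¬q ∧ ¬p) → ◇(¬q ∧ ¬p)):
1. ¬(◇◇(¬q ∧ ¬p) → ◇(¬q ∧ ¬p)), u
2. ◇◇(¬q ∧ ¬p), u
3. ¬◇(¬q ∧ ¬p), u
4. ¬(¬q ∧ ¬p), u
5. p, u
6. ◇(¬q ∧ ¬p), v
7. ¬(¬q ∧ ¬p), v
8. p, v
9. ¬q ∧ ¬p, w
10. ¬q, w
11. ¬p, w
Accessibility: uRu, uRv, vRu, vRv, vRw, wRv, wRw
The negation has an open branch (countermodel exists).

Invalid (countermodel exists)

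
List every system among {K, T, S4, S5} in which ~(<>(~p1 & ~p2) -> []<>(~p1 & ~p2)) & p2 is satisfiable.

K, T, S4

S4-tableau for the formula:
1. ~(<>(~p1 & ~p2) -> []<>(~p1 & ~p2)) & p2, u
2. ~(<>(~p1 & ~p2) -> []<>(~p1 & ~p2)), u
3. p2, u
4. <>(~p1 & ~p2), u
5. ~[]<>(~p1 & ~p2), u
6. ~p1 & ~p2, v
7. ~p1, v
8. ~p2, v
9. ~<>(~p1 & ~p2), w
10. ~(~p1 & ~p2), w
11. p2, w
Accessibility: uRu, uRv, uRw, vRv, wRw
Complete open branch: satisfiable in S4, hence also in K, T (this S4-model is also a K-model and a T-model).
S5-tableau for the formula:
1. ~(<>(~p1 & ~p2) -> []<>(~p1 & ~p2)) & p2, u
2. ~(<>(~p1 & ~p2) -> []<>(~p1 & ~p2)), u
3. p2, u
4. <>(~p1 & ~p2), u
5. ~[]<>(~p1 & ~p2), u
6. ~p1 & ~p2, v
7. ~p1, v
8. ~p2, v
9. ~<>(~p1 & ~p2), w
10. ~(~p1 & ~p2), u
11. ~(~p1 & ~p2), v
12. ~(~p1 & ~p2), w
13. p2, v
Accessibility: uRu, uRv, uRw, vRu, vRv, vRw, wRu, wRv, wRw
Branch closes: p2 and ~p2 both at v.
Every branch closes (one shown): unsatisfiable in S5.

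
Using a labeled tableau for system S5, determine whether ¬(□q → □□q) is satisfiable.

No, unsatisfiable

1. ¬(□q → □□q), 0
2. □q, 0
3. ¬□□q, 0
4. q, 0
5. ¬□q, 1
6. q, 1
7. ¬q, 2
8. q, 2
Accessibility: 0R0, 0R1, 0R2, 1R0, 1R1, 1R2, 2R0, 2R1, 2R2
Branch closes: q and ¬q both at 2.
Every branch closes; the branch above is one of them.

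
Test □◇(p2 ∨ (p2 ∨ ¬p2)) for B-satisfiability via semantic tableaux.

Yes, satisfiable

1. □◇(p2 ∨ (p2 ∨ ¬p2)), u
2. ◇(p2 ∨ (p2 ∨ ¬p2)), u
3. p2 ∨ (p2 ∨ ¬p2), v
4. ◇(p2 ∨ (p2 ∨ ¬p2)), v
5. p2 ∨ ¬p2, v
6. ¬p2, v
7. p2 ∨ (p2 ∨ ¬p2), w
8. p2 ∨ ¬p2, w
9. ¬p2, w
Accessibility: uRu, uRv, vRu, vRv, vRw, wRv, wRw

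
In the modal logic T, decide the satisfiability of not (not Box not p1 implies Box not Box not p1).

1. not (not Box not p1 implies Box not Box not p1), 0
2. not Box not p1, 0   [neg-implies-rule on 1]
3. not Box not Box not p1, 0   [neg-implies-rule on 1]
4. p1, 1   [neg-Box-rule on 2: fresh world 1, 0R1]
5. Box not p1, 2   [neg-Box-rule on 3: fresh world 2, 0R2]
6. not p1, 2   [Box-rule on 5 via 2R2]
Accessibility: 0R0, 0R1, 0R2, 1R1, 2R2

Yes, satisfiable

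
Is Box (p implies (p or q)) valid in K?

Tableau for the negation not Box (p implies (p or q)):
1. not Box (p implies (p or q)), w0
2. not (p implies (p or q)), w1
3. p, w1
4. not (p or q), w1
5. not p, w1
6. not q, w1
Accessibility: w0Rw1
Branch closes: p and not p both at w1.
All branches of the negation close; one closing branch shown above.

Valid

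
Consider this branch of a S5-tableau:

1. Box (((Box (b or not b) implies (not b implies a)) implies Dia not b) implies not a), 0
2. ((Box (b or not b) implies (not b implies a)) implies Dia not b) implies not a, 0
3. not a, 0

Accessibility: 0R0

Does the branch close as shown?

Open

No atom appears with both signs at the same world.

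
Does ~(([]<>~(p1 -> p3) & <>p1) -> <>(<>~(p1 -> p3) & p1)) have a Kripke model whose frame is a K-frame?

1. ~(([]<>~(p1 -> p3) & <>p1) -> <>(<>~(p1 -> p3) & p1)), 0
2. []<>~(p1 -> p3) & <>p1, 0
3. ~<>(<>~(p1 -> p3) & p1), 0
4. []<>~(p1 -> p3), 0
5. <>p1, 0
6. p1, 1
7. ~(<>~(p1 -> p3) & p1), 1
8. <>~(p1 -> p3), 1
9. ~<>~(p1 -> p3), 1
10. ~(p1 -> p3), 2
11. p1, 2
12. ~p3, 2
13. p1 -> p3, 2
14. p3, 2
Accessibility: 0R1, 1R2
Branch closes: p3 and ~p3 both at 2.
Every branch closes; the branch above is one of them.

Unsatisfiable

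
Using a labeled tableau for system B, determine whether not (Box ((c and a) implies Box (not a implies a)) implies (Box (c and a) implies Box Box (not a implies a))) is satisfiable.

Unsatisfiable (every branch closes)

1. not (Box ((c and a) implies Box (not a implies a)) implies (Box (c and a) implies Box Box (not a implies a))), u
2. Box ((c and a) implies Box (not a implies a)), u   [neg-implies-rule on 1]
3. not (Box (c and a) implies Box Box (not a implies a)), u   [neg-implies-rule on 1]
4. Box (c and a), u   [neg-implies-rule on 3]
5. not Box Box (not a implies a), u   [neg-implies-rule on 3]
6. (c and a) implies Box (not a implies a), u   [Box-rule on 2 via uRu]
7. c and a, u   [Box-rule on 4 via uRu]
8. c, u   [and-rule on 7]
9. a, u   [and-rule on 7]
10. Box (not a implies a), u   [implies-rule on 6 (branches; this branch)]
11. not a implies a, u   [Box-rule on 10 via uRu]
12. not Box (not a implies a), v   [neg-Box-rule on 5: fresh world v, uRv]
13. (c and a) implies Box (not a implies a), v   [Box-rule on 2 via uRv]
14. c and a, v   [Box-rule on 4 via uRv]
15. c, v   [and-rule on 14]
16. a, v   [and-rule on 14]
17. not a implies a, v   [Box-rule on 10 via uRv]
18. Box (not a implies a), v   [implies-rule on 13 (branches; this branch)]
19. not (not a implies a), w   [neg-Box-rule on 12: fresh world w, vRw]
20. not a, w   [neg-implies-rule on 19]
21. not a implies a, w   [Box-rule on 18 via vRw]
22. a, w   [implies-rule on 21 (branches; this branch)]
Accessibility: uRu, uRv, vRu, vRv, vRw, wRv, wRw
Branch closes: a and not a both at w.
All branches of the tableau close; one closing branch shown above.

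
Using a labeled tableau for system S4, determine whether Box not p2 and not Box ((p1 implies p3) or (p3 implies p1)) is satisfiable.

1. Box not p2 and not Box ((p1 implies p3) or (p3 implies p1)), w0
2. Box not p2, w0
3. not Box ((p1 implies p3) or (p3 implies p1)), w0
4. not p2, w0
5. not ((p1 implies p3) or (p3 implies p1)), w1
6. not (p1 implies p3), w1
7. not (p3 implies p1), w1
8. p1, w1
9. not p3, w1
10. p3, w1
11. not p1, w1
Accessibility: w0Rw0, w0Rw1, w1Rw1
Branch closes: p3 and not p3 both at w1.
All branches of the tableau close; one closing branch shown above.

Unsatisfiable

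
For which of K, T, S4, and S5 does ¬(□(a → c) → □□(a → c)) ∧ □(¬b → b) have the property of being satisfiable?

T-tableau for the formula:
1. ¬(□(a → c) → □□(a → c)) ∧ □(¬b → b), w0
2. ¬(□(a → c) → □□(a → c)), w0
3. □(¬b → b), w0
4. □(a → c), w0
5. ¬□□(a → c), w0
6. ¬b → b, w0
7. a → c, w0
8. b, w0
9. c, w0
10. ¬□(a → c), w1
11. ¬b → b, w1
12. a → c, w1
13. b, w1
14. c, w1
15. ¬(a → c), w2
16. a, w2
17. ¬c, w2
Accessibility: w0Rw0, w0Rw1, w1Rw1, w1Rw2, w2Rw2
Complete open branch: satisfiable in T, hence also in K (this T-model is also a K-model).
S4-tableau for the formula:
1. ¬(□(a → c) → □□(a → c)) ∧ □(¬b → b), w0
2. ¬(□(a → c) → □□(a → c)), w0
3. □(¬b → b), w0
4. □(a → c), w0
5. ¬□□(a → c), w0
6. ¬b → b, w0
7. a → c, w0
8. b, w0
9. c, w0
10. ¬□(a → c), w1
11. ¬b → b, w1
12. a → c, w1
13. b, w1
14. c, w1
15. ¬(a → c), w2
16. a, w2
17. ¬c, w2
18. ¬b → b, w2
19. a → c, w2
20. b, w2
21. c, w2
Accessibility: w0Rw0, w0Rw1, w0Rw2, w1Rw1, w1Rw2, w2Rw2
Branch closes: c and ¬c both at w2.
Every branch closes (one shown): unsatisfiable in S4, hence also in S5 (every S5-frame is an S4-frame).

K, T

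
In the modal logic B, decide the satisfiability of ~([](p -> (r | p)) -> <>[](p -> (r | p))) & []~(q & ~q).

1. ~([](p -> (r | p)) -> <>[](p -> (r | p))) & []~(q & ~q), 0
2. ~([](p -> (r | p)) -> <>[](p -> (r | p))), 0
3. []~(q & ~q), 0
4. [](p -> (r | p)), 0
5. ~<>[](p -> (r | p)), 0
6. ~(q & ~q), 0
7. p -> (r | p), 0
8. ~[](p -> (r | p)), 0
9. q, 0
10. r | p, 0
11. p, 0
12. ~(p -> (r | p)), 1
13. p, 1
14. ~(r | p), 1
15. ~r, 1
16. ~p, 1
Accessibility: 0R0, 0R1, 1R0, 1R1
Branch closes: p and ~p both at 1.
Every branch closes; the branch above is one of them.

Unsatisfiable (every branch closes)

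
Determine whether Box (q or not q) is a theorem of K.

Yes, valid

Tableau for the negation not Box (q or not q):
1. not Box (q or not q), w0
2. not (q or not q), w1
3. not q, w1
4. q, w1
Accessibility: w0Rw1
Branch closes: q and not q both at w1.
Every branch of the negation's tableau closes; the branch above is one of them.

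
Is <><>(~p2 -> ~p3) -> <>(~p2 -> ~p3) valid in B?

Invalid (countermodel exists)

Tableau for the negation ~(<><>(~p2 -> ~p3) -> <>(~p2 -> ~p3)):
1. ~(<><>(~p2 -> ~p3) -> <>(~p2 -> ~p3)), w0
2. <><>(~p2 -> ~p3), w0
3. ~<>(~p2 -> ~p3), w0
4. ~(~p2 -> ~p3), w0
5. ~p2, w0
6. p3, w0
7. <>(~p2 -> ~p3), w1
8. ~(~p2 -> ~p3), w1
9. ~p2, w1
10. p3, w1
11. ~p2 -> ~p3, w2
12. ~p3, w2
Accessibility: w0Rw0, w0Rw1, w1Rw0, w1Rw1, w1Rw2, w2Rw1, w2Rw2
The negation has an open branch (countermodel exists).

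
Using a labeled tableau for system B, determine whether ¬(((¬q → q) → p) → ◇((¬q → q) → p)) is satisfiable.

Unsatisfiable (every branch closes)

1. ¬(((¬q → q) → p) → ◇((¬q → q) → p)), u
2. (¬q → q) → p, u   [¬→-rule on 1]
3. ¬◇((¬q → q) → p), u   [¬→-rule on 1]
4. ¬((¬q → q) → p), u   [¬◇-rule on 3 via uRu]
5. ¬q → q, u   [¬→-rule on 4]
6. ¬p, u   [¬→-rule on 4]
7. ¬(¬q → q), u   [→-rule on 2 (branches; this branch)]
8. ¬q, u   [¬→-rule on 7]
9. q, u   [→-rule on 5 (branches; this branch)]
Accessibility: uRu
Branch closes: q and ¬q both at u.
All branches of the tableau close; one closing branch shown above.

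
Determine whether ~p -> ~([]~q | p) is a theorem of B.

Tableau for the negation ~(~p -> ~([]~q | p)):
1. ~(~p -> ~([]~q | p)), u
2. ~p, u
3. []~q | p, u
4. []~q, u
5. ~q, u
Accessibility: uRu
The negation has an open branch (countermodel exists).

No, not valid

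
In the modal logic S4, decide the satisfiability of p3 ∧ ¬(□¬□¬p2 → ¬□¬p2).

1. p3 ∧ ¬(□¬□¬p2 → ¬□¬p2), 0
2. p3, 0
3. ¬(□¬□¬p2 → ¬□¬p2), 0
4. □¬□¬p2, 0
5. □¬p2, 0
6. ¬□¬p2, 0
7. ¬p2, 0
8. p2, 1
9. ¬□¬p2, 1
10. ¬p2, 1
Accessibility: 0R0, 0R1, 1R1
Branch closes: p2 and ¬p2 both at 1.
All branches of the tableau close; one closing branch shown above.

Unsatisfiable (every branch closes)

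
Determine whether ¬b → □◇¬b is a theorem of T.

No, not valid

Tableau for the negation ¬(¬b → □◇¬b):
1. ¬(¬b → □◇¬b), 0
2. ¬b, 0   [¬→-rule on 1]
3. ¬□◇¬b, 0   [¬→-rule on 1]
4. ¬◇¬b, 1   [¬□-rule on 3: fresh world 1, 0R1]
5. b, 1   [¬◇-rule on 4 via 1R1]
Accessibility: 0R0, 0R1, 1R1
The negation has an open branch (countermodel exists).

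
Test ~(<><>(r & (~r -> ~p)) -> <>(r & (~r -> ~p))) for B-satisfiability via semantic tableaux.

1. ~(<><>(r & (~r -> ~p)) -> <>(r & (~r -> ~p))), u
2. <><>(r & (~r -> ~p)), u
3. ~<>(r & (~r -> ~p)), u
4. ~(r & (~r -> ~p)), u
5. ~(~r -> ~p), u
6. ~r, u
7. p, u
8. <>(r & (~r -> ~p)), v
9. ~(r & (~r -> ~p)), v
10. ~(~r -> ~p), v
11. ~r, v
12. p, v
13. r & (~r -> ~p), w
14. r, w
15. ~r -> ~p, w
16. ~p, w
Accessibility: uRu, uRv, vRu, vRv, vRw, wRv, wRw

Yes, satisfiable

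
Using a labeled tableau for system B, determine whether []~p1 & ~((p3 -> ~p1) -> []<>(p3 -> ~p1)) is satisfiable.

1. []~p1 & ~((p3 -> ~p1) -> []<>(p3 -> ~p1)), u
2. []~p1, u
3. ~((p3 -> ~p1) -> []<>(p3 -> ~p1)), u
4. p3 -> ~p1, u
5. ~[]<>(p3 -> ~p1), u
6. ~p1, u
7. ~<>(p3 -> ~p1), v
8. ~p1, v
9. ~(p3 -> ~p1), u
10. p3, u
11. p1, u
Accessibility: uRu, uRv, vRu, vRv
Branch closes: p1 and ~p1 both at u.
Every branch closes; the branch above is one of them.

Unsatisfiable (every branch closes)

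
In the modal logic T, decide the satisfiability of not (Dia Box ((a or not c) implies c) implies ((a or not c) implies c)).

1. not (Dia Box ((a or not c) implies c) implies ((a or not c) implies c)), u
2. Dia Box ((a or not c) implies c), u   [neg-implies-rule on 1]
3. not ((a or not c) implies c), u   [neg-implies-rule on 1]
4. a or not c, u   [neg-implies-rule on 3]
5. not c, u   [neg-implies-rule on 3]
6. Box ((a or not c) implies c), v   [Dia-rule on 2: fresh world v, uRv]
7. (a or not c) implies c, v   [Box-rule on 6 via vRv]
8. c, v   [implies-rule on 7 (branches; this branch)]
Accessibility: uRu, uRv, vRv

Satisfiable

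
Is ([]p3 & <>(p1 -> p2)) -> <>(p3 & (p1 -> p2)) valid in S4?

Tableau for the negation ~(([]p3 & <>(p1 -> p2)) -> <>(p3 & (p1 -> p2))):
1. ~(([]p3 & <>(p1 -> p2)) -> <>(p3 & (p1 -> p2))), 0
2. []p3 & <>(p1 -> p2), 0
3. ~<>(p3 & (p1 -> p2)), 0
4. []p3, 0
5. <>(p1 -> p2), 0
6. ~(p3 & (p1 -> p2)), 0
7. p3, 0
8. ~(p1 -> p2), 0
9. p1, 0
10. ~p2, 0
11. p1 -> p2, 1
12. ~(p3 & (p1 -> p2)), 1
13. p3, 1
14. p2, 1
15. ~(p1 -> p2), 1
16. p1, 1
17. ~p2, 1
Accessibility: 0R0, 0R1, 1R1
Branch closes: p2 and ~p2 both at 1.
Every branch of the negation's tableau closes; the branch above is one of them.

Valid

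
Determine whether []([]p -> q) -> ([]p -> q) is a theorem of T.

Yes, valid

Tableau for the negation ~([]([]p -> q) -> ([]p -> q)):
1. ~([]([]p -> q) -> ([]p -> q)), w0
2. []([]p -> q), w0   [~->-rule on 1]
3. ~([]p -> q), w0   [~->-rule on 1]
4. []p, w0   [~->-rule on 3]
5. ~q, w0   [~->-rule on 3]
6. []p -> q, w0   [[]-rule on 2 via w0Rw0]
7. p, w0   [[]-rule on 4 via w0Rw0]
8. ~[]p, w0   [->-rule on 6 (branches; this branch)]
9. ~p, w1   [~[]-rule on 8: fresh world w1, w0Rw1]
10. []p -> q, w1   [[]-rule on 2 via w0Rw1]
11. p, w1   [[]-rule on 4 via w0Rw1]
Accessibility: w0Rw0, w0Rw1, w1Rw1
Branch closes: p and ~p both at w1.
Every branch of the negation's tableau closes; the branch above is one of them.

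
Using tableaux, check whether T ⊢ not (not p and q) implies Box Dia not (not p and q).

Tableau for the negation not (not (not p and q) implies Box Dia not (not p and q)):
1. not (not (not p and q) implies Box Dia not (not p and q)), u
2. not (not p and q), u   [neg-implies-rule on 1]
3. not Box Dia not (not p and q), u   [neg-implies-rule on 1]
4. not q, u   [neg-and-rule on 2 (branches; this branch)]
5. not Dia not (not p and q), v   [neg-Box-rule on 3: fresh world v, uRv]
6. not p and q, v   [neg-Dia-rule on 5 via vRv]
7. not p, v   [and-rule on 6]
8. q, v   [and-rule on 6]
Accessibility: uRu, uRv, vRv
The negation has an open branch (countermodel exists).

Invalid (countermodel exists)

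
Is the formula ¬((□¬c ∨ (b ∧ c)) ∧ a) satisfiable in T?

Satisfiable (open branch found)

1. ¬((□¬c ∨ (b ∧ c)) ∧ a), w0
2. ¬a, w0   [¬∧-rule on 1 (branches; this branch)]
Accessibility: w0Rw0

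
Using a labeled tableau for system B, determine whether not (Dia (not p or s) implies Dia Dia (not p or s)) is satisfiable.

Unsatisfiable (every branch closes)

1. not (Dia (not p or s) implies Dia Dia (not p or s)), 0
2. Dia (not p or s), 0
3. not Dia Dia (not p or s), 0
4. not Dia (not p or s), 0
5. not (not p or s), 0
6. p, 0
7. not s, 0
8. not p or s, 1
9. not Dia (not p or s), 1
10. not (not p or s), 1
11. p, 1
12. not s, 1
13. s, 1
Accessibility: 0R0, 0R1, 1R0, 1R1
Branch closes: s and not s both at 1.
Every branch closes; the branch above is one of them.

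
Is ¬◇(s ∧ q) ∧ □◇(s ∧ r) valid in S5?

Not valid

Tableau for the negation ¬(¬◇(s ∧ q) ∧ □◇(s ∧ r)):
1. ¬(¬◇(s ∧ q) ∧ □◇(s ∧ r)), u
2. ¬□◇(s ∧ r), u   [¬∧-rule on 1 (branches; this branch)]
3. ¬◇(s ∧ r), v   [¬□-rule on 2: fresh world v, uRv]
4. ¬(s ∧ r), u   [¬◇-rule on 3 via vRu]
5. ¬(s ∧ r), v   [¬◇-rule on 3 via vRv]
6. ¬r, u   [¬∧-rule on 4 (branches; this branch)]
7. ¬r, v   [¬∧-rule on 5 (branches; this branch)]
Accessibility: uRu, uRv, vRu, vRv
The negation has an open branch (countermodel exists).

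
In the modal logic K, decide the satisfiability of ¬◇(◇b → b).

1. ¬◇(◇b → b), 0

Yes, satisfiable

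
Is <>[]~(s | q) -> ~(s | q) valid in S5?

Tableau for the negation ~(<>[]~(s | q) -> ~(s | q)):
1. ~(<>[]~(s | q) -> ~(s | q)), u
2. <>[]~(s | q), u
3. s | q, u
4. q, u
5. []~(s | q), v
6. ~(s | q), u
7. ~s, u
8. ~q, u
Accessibility: uRu, uRv, vRu, vRv
Branch closes: q and ~q both at u.
All branches of the negation close; one closing branch shown above.

Valid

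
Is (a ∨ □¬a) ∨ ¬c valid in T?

Invalid (countermodel exists)

Tableau for the negation ¬((a ∨ □¬a) ∨ ¬c):
1. ¬((a ∨ □¬a) ∨ ¬c), w0
2. ¬(a ∨ □¬a), w0
3. c, w0
4. ¬a, w0
5. ¬□¬a, w0
6. a, w1
Accessibility: w0Rw0, w0Rw1, w1Rw1
The negation has an open branch (countermodel exists).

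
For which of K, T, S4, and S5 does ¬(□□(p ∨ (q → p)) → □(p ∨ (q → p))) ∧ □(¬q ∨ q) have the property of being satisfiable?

K

T-tableau for the formula:
1. ¬(□□(p ∨ (q → p)) → □(p ∨ (q → p))) ∧ □(¬q ∨ q), u
2. ¬(□□(p ∨ (q → p)) → □(p ∨ (q → p))), u
3. □(¬q ∨ q), u
4. □□(p ∨ (q → p)), u
5. ¬□(p ∨ (q → p)), u
6. ¬q ∨ q, u
7. □(p ∨ (q → p)), u
8. p ∨ (q → p), u
9. q, u
10. q → p, u
11. p, u
12. ¬(p ∨ (q → p)), v
13. ¬p, v
14. ¬(q → p), v
15. q, v
16. ¬q ∨ q, v
17. □(p ∨ (q → p)), v
18. p ∨ (q → p), v
19. q → p, v
20. p, v
Accessibility: uRu, uRv, vRv
Branch closes: p and ¬p both at v.
Every branch closes (one shown): unsatisfiable in T, hence also in S4, S5 (every S4/S5-frame is a T-frame).
K-tableau for the formula:
1. ¬(□□(p ∨ (q → p)) → □(p ∨ (q → p))) ∧ □(¬q ∨ q), u
2. ¬(□□(p ∨ (q → p)) → □(p ∨ (q → p))), u
3. □(¬q ∨ q), u
4. □□(p ∨ (q → p)), u
5. ¬□(p ∨ (q → p)), u
6. ¬(p ∨ (q → p)), v
7. ¬p, v
8. ¬(q → p), v
9. q, v
10. ¬q ∨ q, v
11. □(p ∨ (q → p)), v
Accessibility: uRv
Complete open branch: satisfiable in K.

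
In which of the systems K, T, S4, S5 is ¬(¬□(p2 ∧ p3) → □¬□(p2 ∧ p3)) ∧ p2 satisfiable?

K, T, S4

S4-tableau for the formula:
1. ¬(¬□(p2 ∧ p3) → □¬□(p2 ∧ p3)) ∧ p2, w0
2. ¬(¬□(p2 ∧ p3) → □¬□(p2 ∧ p3)), w0
3. p2, w0
4. ¬□(p2 ∧ p3), w0
5. ¬□¬□(p2 ∧ p3), w0
6. ¬(p2 ∧ p3), w1
7. ¬p3, w1
8. □(p2 ∧ p3), w2
9. p2 ∧ p3, w2
10. p2, w2
11. p3, w2
Accessibility: w0Rw0, w0Rw1, w0Rw2, w1Rw1, w2Rw2
Complete open branch: satisfiable in S4, hence also in K, T (this S4-model is also a K-model and a T-model).
S5-tableau for the formula:
1. ¬(¬□(p2 ∧ p3) → □¬□(p2 ∧ p3)) ∧ p2, w0
2. ¬(¬□(p2 ∧ p3) → □¬□(p2 ∧ p3)), w0
3. p2, w0
4. ¬□(p2 ∧ p3), w0
5. ¬□¬□(p2 ∧ p3), w0
6. ¬(p2 ∧ p3), w1
7. ¬p3, w1
8. □(p2 ∧ p3), w2
9. p2 ∧ p3, w0
10. p3, w0
11. p2 ∧ p3, w1
12. p2, w1
13. p3, w1
Accessibility: w0Rw0, w0Rw1, w0Rw2, w1Rw0, w1Rw1, w1Rw2, w2Rw0, w2Rw1, w2Rw2
Branch closes: p3 and ¬p3 both at w1.
Every branch closes (one shown): unsatisfiable in S5.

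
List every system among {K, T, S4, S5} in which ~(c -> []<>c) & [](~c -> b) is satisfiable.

S5-tableau for the formula:
1. ~(c -> []<>c) & [](~c -> b), u
2. ~(c -> []<>c), u   [&-rule on 1]
3. [](~c -> b), u   [&-rule on 1]
4. c, u   [~->-rule on 2]
5. ~[]<>c, u   [~->-rule on 2]
6. ~c -> b, u   [[]-rule on 3 via uRu]
7. b, u   [->-rule on 6 (branches; this branch)]
8. ~<>c, v   [~[]-rule on 5: fresh world v, uRv]
9. ~c -> b, v   [[]-rule on 3 via uRv]
10. ~c, u   [~<>-rule on 8 via vRu]
Accessibility: uRu, uRv, vRu, vRv
Branch closes: c and ~c both at u.
Every branch closes (one shown): unsatisfiable in S5.
S4-tableau for the formula:
1. ~(c -> []<>c) & [](~c -> b), u
2. ~(c -> []<>c), u   [&-rule on 1]
3. [](~c -> b), u   [&-rule on 1]
4. c, u   [~->-rule on 2]
5. ~[]<>c, u   [~->-rule on 2]
6. ~c -> b, u   [[]-rule on 3 via uRu]
7. b, u   [->-rule on 6 (branches; this branch)]
8. ~<>c, v   [~[]-rule on 5: fresh world v, uRv]
9. ~c -> b, v   [[]-rule on 3 via uRv]
10. ~c, v   [~<>-rule on 8 via vRv]
11. b, v   [->-rule on 9 (branches; this branch)]
Accessibility: uRu, uRv, vRv
Complete open branch: satisfiable in S4, hence also in K, T (this S4-model is also a K-model and a T-model).

K, T, S4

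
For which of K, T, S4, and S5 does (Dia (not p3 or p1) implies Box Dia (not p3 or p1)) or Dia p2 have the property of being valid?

S5-tableau for the negation not ((Dia (not p3 or p1) implies Box Dia (not p3 or p1)) or Dia p2):
1. not ((Dia (not p3 or p1) implies Box Dia (not p3 or p1)) or Dia p2), u
2. not (Dia (not p3 or p1) implies Box Dia (not p3 or p1)), u   [neg-or-rule on 1]
3. not Dia p2, u   [neg-or-rule on 1]
4. Dia (not p3 or p1), u   [neg-implies-rule on 2]
5. not Box Dia (not p3 or p1), u   [neg-implies-rule on 2]
6. not p2, u   [neg-Dia-rule on 3 via uRu]
7. not p3 or p1, v   [Dia-rule on 4: fresh world v, uRv]
8. not p2, v   [neg-Dia-rule on 3 via uRv]
9. p1, v   [or-rule on 7 (branches; this branch)]
10. not Dia (not p3 or p1), w   [neg-Box-rule on 5: fresh world w, uRw]
11. not p2, w   [neg-Dia-rule on 3 via uRw]
12. not (not p3 or p1), u   [neg-Dia-rule on 10 via wRu]
13. p3, u   [neg-or-rule on 12]
14. not p1, u   [neg-or-rule on 12]
15. not (not p3 or p1), v   [neg-Dia-rule on 10 via wRv]
16. p3, v   [neg-or-rule on 15]
17. not p1, v   [neg-or-rule on 15]
Accessibility: uRu, uRv, uRw, vRu, vRv, vRw, wRu, wRv, wRw
Branch closes: p1 and not p1 both at v.
Every branch closes (one shown): valid in S5.
S4-tableau for the negation not ((Dia (not p3 or p1) implies Box Dia (not p3 or p1)) or Dia p2):
1. not ((Dia (not p3 or p1) implies Box Dia (not p3 or p1)) or Dia p2), u
2. not (Dia (not p3 or p1) implies Box Dia (not p3 or p1)), u   [neg-or-rule on 1]
3. not Dia p2, u   [neg-or-rule on 1]
4. Dia (not p3 or p1), u   [neg-implies-rule on 2]
5. not Box Dia (not p3 or p1), u   [neg-implies-rule on 2]
6. not p2, u   [neg-Dia-rule on 3 via uRu]
7. not p3 or p1, v   [Dia-rule on 4: fresh world v, uRv]
8. not p2, v   [neg-Dia-rule on 3 via uRv]
9. p1, v   [or-rule on 7 (branches; this branch)]
10. not Dia (not p3 or p1), w   [neg-Box-rule on 5: fresh world w, uRw]
11. not p2, w   [neg-Dia-rule on 3 via uRw]
12. not (not p3 or p1), w   [neg-Dia-rule on 10 via wRw]
13. p3, w   [neg-or-rule on 12]
14. not p1, w   [neg-or-rule on 12]
Accessibility: uRu, uRv, uRw, vRv, wRw
Complete open branch: countermodel on an S4-frame, so not valid in S4, nor in K, T (the same frame is also a K-frame and a T-frame).

S5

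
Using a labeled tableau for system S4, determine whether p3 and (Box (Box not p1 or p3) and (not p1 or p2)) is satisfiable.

1. p3 and (Box (Box not p1 or p3) and (not p1 or p2)), 0
2. p3, 0
3. Box (Box not p1 or p3) and (not p1 or p2), 0
4. Box (Box not p1 or p3), 0
5. not p1 or p2, 0
6. Box not p1 or p3, 0
7. p2, 0
Accessibility: 0R0

Satisfiable (open branch found)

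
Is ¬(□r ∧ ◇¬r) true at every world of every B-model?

Valid

Tableau for the negation □r ∧ ◇¬r:
1. □r ∧ ◇¬r, u
2. □r, u   [∧-rule on 1]
3. ◇¬r, u   [∧-rule on 1]
4. r, u   [□-rule on 2 via uRu]
5. ¬r, v   [◇-rule on 3: fresh world v, uRv]
6. r, v   [□-rule on 2 via uRv]
Accessibility: uRu, uRv, vRu, vRv
Branch closes: r and ¬r both at v.
All branches of the negation close; one closing branch shown above.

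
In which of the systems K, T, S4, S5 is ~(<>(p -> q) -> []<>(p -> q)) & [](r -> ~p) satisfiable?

K, T, S4

S4-tableau for the formula:
1. ~(<>(p -> q) -> []<>(p -> q)) & [](r -> ~p), 0
2. ~(<>(p -> q) -> []<>(p -> q)), 0
3. [](r -> ~p), 0
4. <>(p -> q), 0
5. ~[]<>(p -> q), 0
6. r -> ~p, 0
7. ~p, 0
8. p -> q, 1
9. r -> ~p, 1
10. q, 1
11. ~p, 1
12. ~<>(p -> q), 2
13. r -> ~p, 2
14. ~(p -> q), 2
15. p, 2
16. ~q, 2
17. ~r, 2
Accessibility: 0R0, 0R1, 0R2, 1R1, 2R2
Complete open branch: satisfiable in S4, hence also in K, T (this S4-model is also a K-model and a T-model).
S5-tableau for the formula:
1. ~(<>(p -> q) -> []<>(p -> q)) & [](r -> ~p), 0
2. ~(<>(p -> q) -> []<>(p -> q)), 0
3. [](r -> ~p), 0
4. <>(p -> q), 0
5. ~[]<>(p -> q), 0
6. r -> ~p, 0
7. ~r, 0
8. p -> q, 1
9. r -> ~p, 1
10. q, 1
11. ~p, 1
12. ~<>(p -> q), 2
13. r -> ~p, 2
14. ~(p -> q), 0
15. p, 0
16. ~q, 0
17. ~(p -> q), 1
18. p, 1
19. ~q, 1
Accessibility: 0R0, 0R1, 0R2, 1R0, 1R1, 1R2, 2R0, 2R1, 2R2
Branch closes: p and ~p both at 1.
Every branch closes (one shown): unsatisfiable in S5.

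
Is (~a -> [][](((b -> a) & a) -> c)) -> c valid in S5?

Invalid (countermodel exists)

Tableau for the negation ~((~a -> [][](((b -> a) & a) -> c)) -> c):
1. ~((~a -> [][](((b -> a) & a) -> c)) -> c), 0
2. ~a -> [][](((b -> a) & a) -> c), 0
3. ~c, 0
4. [][](((b -> a) & a) -> c), 0
5. [](((b -> a) & a) -> c), 0
6. ((b -> a) & a) -> c, 0
7. ~((b -> a) & a), 0
8. ~a, 0
Accessibility: 0R0
The negation has an open branch (countermodel exists).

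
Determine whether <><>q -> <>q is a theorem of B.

Invalid (countermodel exists)

Tableau for the negation ~(<><>q -> <>q):
1. ~(<><>q -> <>q), u
2. <><>q, u
3. ~<>q, u
4. ~q, u
5. <>q, v
6. ~q, v
7. q, w
Accessibility: uRu, uRv, vRu, vRv, vRw, wRv, wRw
The negation has an open branch (countermodel exists).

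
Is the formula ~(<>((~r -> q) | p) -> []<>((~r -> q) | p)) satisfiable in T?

Yes, satisfiable

1. ~(<>((~r -> q) | p) -> []<>((~r -> q) | p)), 0
2. <>((~r -> q) | p), 0
3. ~[]<>((~r -> q) | p), 0
4. (~r -> q) | p, 1
5. p, 1
6. ~<>((~r -> q) | p), 2
7. ~((~r -> q) | p), 2
8. ~(~r -> q), 2
9. ~p, 2
10. ~r, 2
11. ~q, 2
Accessibility: 0R0, 0R1, 0R2, 1R1, 2R2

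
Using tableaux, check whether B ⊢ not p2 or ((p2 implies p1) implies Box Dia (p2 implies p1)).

Tableau for the negation not (not p2 or ((p2 implies p1) implies Box Dia (p2 implies p1))):
1. not (not p2 or ((p2 implies p1) implies Box Dia (p2 implies p1))), u
2. p2, u
3. not ((p2 implies p1) implies Box Dia (p2 implies p1)), u
4. p2 implies p1, u
5. not Box Dia (p2 implies p1), u
6. p1, u
7. not Dia (p2 implies p1), v
8. not (p2 implies p1), u
9. not p1, u
Accessibility: uRu, uRv, vRu, vRv
Branch closes: p1 and not p1 both at u.
All branches of the negation close; one closing branch shown above.

Yes, valid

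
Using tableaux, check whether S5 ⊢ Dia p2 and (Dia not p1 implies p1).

Tableau for the negation not (Dia p2 and (Dia not p1 implies p1)):
1. not (Dia p2 and (Dia not p1 implies p1)), u
2. not (Dia not p1 implies p1), u   [neg-and-rule on 1 (branches; this branch)]
3. Dia not p1, u   [neg-implies-rule on 2]
4. not p1, u   [neg-implies-rule on 2]
5. not p1, v   [Dia-rule on 3: fresh world v, uRv]
Accessibility: uRu, uRv, vRu, vRv
The negation has an open branch (countermodel exists).

Not valid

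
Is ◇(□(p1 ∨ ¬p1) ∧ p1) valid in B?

No, not valid

Tableau for the negation ¬◇(□(p1 ∨ ¬p1) ∧ p1):
1. ¬◇(□(p1 ∨ ¬p1) ∧ p1), w0
2. ¬(□(p1 ∨ ¬p1) ∧ p1), w0
3. ¬p1, w0
Accessibility: w0Rw0
The negation has an open branch (countermodel exists).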